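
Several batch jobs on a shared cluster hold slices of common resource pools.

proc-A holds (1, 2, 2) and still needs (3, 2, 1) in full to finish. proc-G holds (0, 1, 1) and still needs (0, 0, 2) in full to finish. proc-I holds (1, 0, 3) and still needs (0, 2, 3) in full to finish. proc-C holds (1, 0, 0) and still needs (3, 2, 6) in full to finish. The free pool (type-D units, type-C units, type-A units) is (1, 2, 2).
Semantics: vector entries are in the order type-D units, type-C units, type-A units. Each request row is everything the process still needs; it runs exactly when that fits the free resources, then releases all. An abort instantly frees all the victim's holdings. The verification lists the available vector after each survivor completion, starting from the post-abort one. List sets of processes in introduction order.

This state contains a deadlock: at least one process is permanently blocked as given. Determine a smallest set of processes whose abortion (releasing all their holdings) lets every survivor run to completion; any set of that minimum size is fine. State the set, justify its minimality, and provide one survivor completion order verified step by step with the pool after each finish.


Abort proc-C.
Key observation: no ordering could ever have run proc-A before the abort of proc-C; with (1, 0, 0) back in the pool it fits at step 3.
No smaller set exists: with zero aborts the deadlock remains.
Survivors finish in the order: proc-G, proc-I, proc-A. Check, step by step (pool after the aborts first):
  pool = (2, 2, 2)
  proc-G needs (0, 0, 2) <= (2, 2, 2) -> finishes; pool += (0, 1, 1) = (2, 3, 3)
  proc-I needs (0, 2, 3) <= (2, 3, 3) -> finishes; pool += (1, 0, 3) = (3, 3, 6)
  proc-A needs (3, 2, 1) <= (3, 3, 6) -> finishes; pool += (1, 2, 2) = (4, 5, 8)


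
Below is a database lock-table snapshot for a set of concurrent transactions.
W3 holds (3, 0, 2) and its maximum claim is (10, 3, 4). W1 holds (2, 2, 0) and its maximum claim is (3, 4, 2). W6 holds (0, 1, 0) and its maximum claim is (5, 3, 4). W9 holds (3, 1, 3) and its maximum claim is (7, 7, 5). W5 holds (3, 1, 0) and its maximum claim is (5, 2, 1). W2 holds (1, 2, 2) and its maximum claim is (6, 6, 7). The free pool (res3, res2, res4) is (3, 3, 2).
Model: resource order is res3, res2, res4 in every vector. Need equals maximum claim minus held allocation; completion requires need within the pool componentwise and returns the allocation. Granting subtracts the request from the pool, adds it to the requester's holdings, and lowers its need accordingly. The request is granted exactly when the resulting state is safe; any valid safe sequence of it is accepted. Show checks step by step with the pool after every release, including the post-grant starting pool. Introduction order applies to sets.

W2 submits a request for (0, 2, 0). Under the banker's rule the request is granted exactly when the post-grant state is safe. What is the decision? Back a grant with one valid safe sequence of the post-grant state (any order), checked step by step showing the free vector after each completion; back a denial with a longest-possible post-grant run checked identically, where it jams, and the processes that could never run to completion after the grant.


DENY: after the grant no complete ordering would exist.
Key observation: after W5, W1, W3, W6 the pool peaks at (11, 5, 4), and each blocked process is short somewhere: W9 on res2; W2 on res4.
Pretend the grant happened; the run W5, W1, W3, W6 goes as far as possible. Walking it through:
  pool = (3, 1, 2)
  W5: need (2, 1, 1) fits (3, 1, 2); releases (3, 1, 0), pool now (6, 2, 2)
  W1: need (1, 2, 2) fits (6, 2, 2); releases (2, 2, 0), pool now (8, 4, 2)
  W3: need (7, 3, 2) fits (8, 4, 2); releases (3, 0, 2), pool now (11, 4, 4)
  W6: need (5, 2, 4) fits (11, 4, 4); releases (0, 1, 0), pool now (11, 5, 4)
  blocked: W9 wants (4, 6, 2), pool (11, 5, 4) — not enough res2
  blocked: W2 wants (5, 2, 5), pool (11, 5, 4) — not enough res4
Processes that could never finish after the grant: W9 and W2.


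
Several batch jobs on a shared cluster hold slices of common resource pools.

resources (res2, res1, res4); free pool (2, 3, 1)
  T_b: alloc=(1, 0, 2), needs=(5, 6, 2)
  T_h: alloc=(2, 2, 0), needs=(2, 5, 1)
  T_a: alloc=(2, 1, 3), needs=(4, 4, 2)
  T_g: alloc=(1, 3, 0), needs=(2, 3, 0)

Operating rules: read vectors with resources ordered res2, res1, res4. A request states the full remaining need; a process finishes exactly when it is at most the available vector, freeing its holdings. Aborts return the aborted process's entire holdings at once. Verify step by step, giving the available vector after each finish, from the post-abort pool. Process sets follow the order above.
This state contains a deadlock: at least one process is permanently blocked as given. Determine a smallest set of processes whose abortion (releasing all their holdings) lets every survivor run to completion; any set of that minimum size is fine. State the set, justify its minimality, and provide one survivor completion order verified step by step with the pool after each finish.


Minimum abort set: T_b.
Key observation: T_a could never have finished before the abort; with (1, 0, 2) returned by T_b, it fits at step 3.
Minimality: the empty abort set fails — the state is deadlocked as it stands.
One survivor order: T_g, T_h, T_a. Verifying each step (post-abort pool first):
  pool = (3, 3, 3)
  T_g needs (2, 3, 0) <= (3, 3, 3) -> finishes; pool += (1, 3, 0) = (4, 6, 3)
  T_h needs (2, 5, 1) <= (4, 6, 3) -> finishes; pool += (2, 2, 0) = (6, 8, 3)
  T_a needs (4, 4, 2) <= (6, 8, 3) -> finishes; pool += (2, 1, 3) = (8, 9, 6)


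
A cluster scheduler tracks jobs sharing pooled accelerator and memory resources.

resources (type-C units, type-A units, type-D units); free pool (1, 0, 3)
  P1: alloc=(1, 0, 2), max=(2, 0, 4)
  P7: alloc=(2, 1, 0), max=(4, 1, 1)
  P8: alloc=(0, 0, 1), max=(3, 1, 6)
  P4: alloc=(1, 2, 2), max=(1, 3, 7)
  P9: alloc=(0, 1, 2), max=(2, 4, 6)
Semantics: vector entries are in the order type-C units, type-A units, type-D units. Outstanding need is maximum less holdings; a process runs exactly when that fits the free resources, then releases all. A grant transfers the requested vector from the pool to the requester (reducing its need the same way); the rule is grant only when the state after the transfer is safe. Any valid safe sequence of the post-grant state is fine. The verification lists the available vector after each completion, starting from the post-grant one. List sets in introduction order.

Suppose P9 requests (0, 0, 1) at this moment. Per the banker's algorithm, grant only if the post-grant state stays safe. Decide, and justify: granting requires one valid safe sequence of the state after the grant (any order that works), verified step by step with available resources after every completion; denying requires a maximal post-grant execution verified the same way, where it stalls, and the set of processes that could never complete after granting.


DENY: after the grant no complete ordering would exist.
Key observation: after P1, P7 the pool peaks at (4, 1, 4), and each blocked process is short somewhere: P8 on type-D units; P4 on type-D units; P9 on type-A units.
On the post-grant state, P1, P7 is a maximal run — nothing extends it. Step-by-step check:
  pool = (1, 0, 2)
  P1: need (1, 0, 2) fits (1, 0, 2); releases (1, 0, 2), pool now (2, 0, 4)
  P7: need (2, 0, 1) fits (2, 0, 4); releases (2, 1, 0), pool now (4, 1, 4)
  P8 cannot run: need (3, 1, 5) vs free (4, 1, 4) (insufficient type-D units)
  P4 cannot run: need (0, 1, 5) vs free (4, 1, 4) (insufficient type-D units)
  P9 cannot run: need (2, 3, 3) vs free (4, 1, 4) (insufficient type-A units)
Processes that could never finish after the grant: P8, P4 and P9.


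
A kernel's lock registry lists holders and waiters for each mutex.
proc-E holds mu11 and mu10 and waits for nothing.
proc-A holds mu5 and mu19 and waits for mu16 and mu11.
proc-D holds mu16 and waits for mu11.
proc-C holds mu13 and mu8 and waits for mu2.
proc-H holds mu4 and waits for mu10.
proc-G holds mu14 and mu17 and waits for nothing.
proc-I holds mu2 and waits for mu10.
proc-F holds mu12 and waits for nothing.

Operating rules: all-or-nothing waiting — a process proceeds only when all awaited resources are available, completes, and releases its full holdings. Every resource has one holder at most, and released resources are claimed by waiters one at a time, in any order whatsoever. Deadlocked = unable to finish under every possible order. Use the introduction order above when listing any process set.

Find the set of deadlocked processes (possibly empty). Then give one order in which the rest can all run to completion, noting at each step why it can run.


No process is deadlocked.
Key observation: all waits point, directly or indirectly, at processes that can finish, so nothing is permanently blocked.
The rest can finish in the order proc-E, proc-I, proc-D, proc-C, proc-G, proc-F, proc-A, proc-H.
Step-by-step check:
  proc-E waits on nothing -> runs at once and releases mu11 and mu10
  run proc-I (all its waits — mu10 — are resolved); releases mu2
  run proc-D (all its waits — mu11 — are resolved); releases mu16
  run proc-C (all its waits — mu2 — are resolved); releases mu13 and mu8
  proc-G waits on nothing -> runs at once and releases mu14 and mu17
  proc-F waits on nothing -> runs at once and releases mu12
  run proc-A (all its waits — mu16 and mu11 — are resolved); releases mu5 and mu19
  run proc-H (all its waits — mu10 — are resolved); releases mu4


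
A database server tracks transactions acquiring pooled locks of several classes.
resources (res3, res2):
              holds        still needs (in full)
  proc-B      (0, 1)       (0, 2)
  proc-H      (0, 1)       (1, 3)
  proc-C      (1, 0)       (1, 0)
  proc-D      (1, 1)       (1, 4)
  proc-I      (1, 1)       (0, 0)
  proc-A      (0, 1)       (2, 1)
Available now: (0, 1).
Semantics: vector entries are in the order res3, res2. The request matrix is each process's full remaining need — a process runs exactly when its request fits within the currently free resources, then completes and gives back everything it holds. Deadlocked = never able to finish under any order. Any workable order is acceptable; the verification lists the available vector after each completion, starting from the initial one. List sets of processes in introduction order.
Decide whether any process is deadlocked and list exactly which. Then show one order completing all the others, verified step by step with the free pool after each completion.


The deadlocked set is empty.
Key observation: proc-I can run right away; the returned allocation unlocks the remaining processes in turn.
A valid finishing order for the others: proc-I, proc-B, proc-C, proc-A, proc-H, proc-D. Step-by-step check:
  pool = (0, 1)
  proc-I needs (0, 0) <= (0, 1) -> finishes; pool += (1, 1) = (1, 2)
  proc-B needs (0, 2) <= (1, 2) -> finishes; pool += (0, 1) = (1, 3)
  proc-C needs (1, 0) <= (1, 3) -> finishes; pool += (1, 0) = (2, 3)
  proc-A needs (2, 1) <= (2, 3) -> finishes; pool += (0, 1) = (2, 4)
  proc-H needs (1, 3) <= (2, 4) -> finishes; pool += (0, 1) = (2, 5)
  proc-D needs (1, 4) <= (2, 5) -> finishes; pool += (1, 1) = (3, 6)


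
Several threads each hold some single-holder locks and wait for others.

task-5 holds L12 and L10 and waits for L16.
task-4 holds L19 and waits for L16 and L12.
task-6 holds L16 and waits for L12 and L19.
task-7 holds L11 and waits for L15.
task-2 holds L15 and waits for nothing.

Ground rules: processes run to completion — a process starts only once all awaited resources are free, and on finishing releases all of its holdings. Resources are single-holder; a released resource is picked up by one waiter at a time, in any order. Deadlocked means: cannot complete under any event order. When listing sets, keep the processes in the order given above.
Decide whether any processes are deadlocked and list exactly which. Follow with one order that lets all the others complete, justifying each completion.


Deadlocked set: task-5, task-4 and task-6.
Key observation: the cycle task-5 -> task-6 -> task-5 can never break — each member waits on the next; task-4 is caught in further circular waits.
A valid finishing order for the others: task-2, task-7.
Step-by-step check:
  task-2: no waits; runs immediately, freeing L15
  task-7: everything it awaited (L15) is free; runs, freeing L11


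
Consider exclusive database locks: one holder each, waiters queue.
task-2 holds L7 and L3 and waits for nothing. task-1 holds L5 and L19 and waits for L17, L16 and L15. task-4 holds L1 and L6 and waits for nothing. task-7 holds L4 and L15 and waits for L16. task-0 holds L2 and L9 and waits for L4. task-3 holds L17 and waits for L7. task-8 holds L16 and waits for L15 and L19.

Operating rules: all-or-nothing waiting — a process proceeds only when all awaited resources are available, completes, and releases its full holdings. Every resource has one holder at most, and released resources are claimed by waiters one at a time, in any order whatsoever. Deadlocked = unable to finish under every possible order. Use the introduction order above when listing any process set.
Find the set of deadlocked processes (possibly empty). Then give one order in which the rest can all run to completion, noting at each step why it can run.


Deadlocked set: task-1, task-7, task-0 and task-8.
Key observation: the wait chain closes on itself along task-1 -> task-7 -> task-8 -> task-1; task-0 waits into the deadlock from upstream.
A valid finishing order for the others: task-2, task-3, task-4.
Verifying each step:
  task-2 waits on nothing -> runs at once and releases L7 and L3
  task-3 waits on L7 — all released -> runs and releases L17
  task-4 waits on nothing -> runs at once and releases L1 and L6


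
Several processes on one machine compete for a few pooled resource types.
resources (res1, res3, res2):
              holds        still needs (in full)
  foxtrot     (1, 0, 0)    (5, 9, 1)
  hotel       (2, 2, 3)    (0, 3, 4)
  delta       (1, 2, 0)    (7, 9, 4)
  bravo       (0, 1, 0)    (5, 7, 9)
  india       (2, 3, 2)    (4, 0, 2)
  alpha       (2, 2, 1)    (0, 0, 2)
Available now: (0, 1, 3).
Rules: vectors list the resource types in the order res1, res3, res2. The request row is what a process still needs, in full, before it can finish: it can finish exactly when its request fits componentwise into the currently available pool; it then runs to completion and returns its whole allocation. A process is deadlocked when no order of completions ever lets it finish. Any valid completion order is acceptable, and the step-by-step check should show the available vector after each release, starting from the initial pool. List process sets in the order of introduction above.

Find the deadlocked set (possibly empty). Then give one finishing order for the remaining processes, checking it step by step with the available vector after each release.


No process is deadlocked.
Key observation: starting with alpha, each completion frees enough for the next — no one is permanently blocked.
The rest can finish in the order alpha, hotel, india, bravo, foxtrot, delta. Check, step by step:
  pool = (0, 1, 3)
  run alpha (needs (0, 0, 2), free (0, 1, 3)); after release of (2, 2, 1) the pool is (2, 3, 4)
  run hotel (needs (0, 3, 4), free (2, 3, 4)); after release of (2, 2, 3) the pool is (4, 5, 7)
  run india (needs (4, 0, 2), free (4, 5, 7)); after release of (2, 3, 2) the pool is (6, 8, 9)
  run bravo (needs (5, 7, 9), free (6, 8, 9)); after release of (0, 1, 0) the pool is (6, 9, 9)
  run foxtrot (needs (5, 9, 1), free (6, 9, 9)); after release of (1, 0, 0) the pool is (7, 9, 9)
  run delta (needs (7, 9, 4), free (7, 9, 9)); after release of (1, 2, 0) the pool is (8, 11, 9)


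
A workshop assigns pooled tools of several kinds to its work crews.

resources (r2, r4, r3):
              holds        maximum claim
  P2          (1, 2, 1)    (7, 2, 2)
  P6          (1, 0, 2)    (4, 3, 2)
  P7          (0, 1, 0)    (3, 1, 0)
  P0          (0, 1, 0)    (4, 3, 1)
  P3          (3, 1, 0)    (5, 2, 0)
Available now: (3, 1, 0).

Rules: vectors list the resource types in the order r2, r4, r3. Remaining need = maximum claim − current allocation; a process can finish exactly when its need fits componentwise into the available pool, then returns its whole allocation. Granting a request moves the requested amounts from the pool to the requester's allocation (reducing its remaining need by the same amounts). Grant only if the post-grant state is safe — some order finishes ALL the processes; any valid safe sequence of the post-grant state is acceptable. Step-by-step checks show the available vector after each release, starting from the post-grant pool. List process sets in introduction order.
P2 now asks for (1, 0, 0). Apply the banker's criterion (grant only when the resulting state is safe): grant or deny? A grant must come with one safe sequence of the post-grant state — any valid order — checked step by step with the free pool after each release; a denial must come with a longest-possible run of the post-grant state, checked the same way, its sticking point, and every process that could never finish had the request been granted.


GRANT. The post-grant state is safe; one safe sequence: P3, P7, P6, P0, P2.
Key observation: (2, 1, 0) free after granting still covers P3 first, and each release covers the next.
Verifying the post-grant state step by step:
  pool = (2, 1, 0)
  P3: need (2, 1, 0) fits (2, 1, 0); releases (3, 1, 0), pool now (5, 2, 0)
  P7: need (3, 0, 0) fits (5, 2, 0); releases (0, 1, 0), pool now (5, 3, 0)
  P6: need (3, 3, 0) fits (5, 3, 0); releases (1, 0, 2), pool now (6, 3, 2)
  P0: need (4, 2, 1) fits (6, 3, 2); releases (0, 1, 0), pool now (6, 4, 2)
  P2: need (5, 0, 1) fits (6, 4, 2); releases (2, 2, 1), pool now (8, 6, 3)


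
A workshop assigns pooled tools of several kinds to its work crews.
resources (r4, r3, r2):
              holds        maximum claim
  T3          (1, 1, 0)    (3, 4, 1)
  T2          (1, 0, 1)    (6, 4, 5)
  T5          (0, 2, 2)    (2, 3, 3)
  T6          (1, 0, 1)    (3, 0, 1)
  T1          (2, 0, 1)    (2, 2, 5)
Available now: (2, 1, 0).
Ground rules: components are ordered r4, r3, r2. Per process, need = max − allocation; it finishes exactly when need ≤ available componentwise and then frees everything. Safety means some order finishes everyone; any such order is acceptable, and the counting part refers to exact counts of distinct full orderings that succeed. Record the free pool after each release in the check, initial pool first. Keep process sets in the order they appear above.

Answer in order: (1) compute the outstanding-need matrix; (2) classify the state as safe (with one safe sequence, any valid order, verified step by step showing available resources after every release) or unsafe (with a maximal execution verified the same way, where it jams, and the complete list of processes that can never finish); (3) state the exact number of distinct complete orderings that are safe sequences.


(1) Outstanding need per process (order r4, r3, r2):
  T3: (2, 3, 1)
  T2: (5, 4, 4)
  T5: (2, 1, 1)
  T6: (2, 0, 0)
  T1: (0, 2, 4)
(2) The state is UNSAFE.
Key observation: even finishing T6, T5, T3 leaves just (4, 4, 3) free — too little r2 for any of the remaining processes.
Going as far as possible: T6, T5, T3; after that, nothing fits. Step-by-step check:
  pool = (2, 1, 0)
  T6 needs (2, 0, 0) <= (2, 1, 0) -> finishes; pool += (1, 0, 1) = (3, 1, 1)
  T5 needs (2, 1, 1) <= (3, 1, 1) -> finishes; pool += (0, 2, 2) = (3, 3, 3)
  T3 needs (2, 3, 1) <= (3, 3, 3) -> finishes; pool += (1, 1, 0) = (4, 4, 3)
  blocked: T2 wants (5, 4, 4), pool (4, 4, 3) — not enough r4 and r2
  blocked: T1 wants (0, 2, 4), pool (4, 4, 3) — not enough r2
Never able to finish: T2 and T1.
(3) Precisely 0 of the possible complete orderings are safe sequences.


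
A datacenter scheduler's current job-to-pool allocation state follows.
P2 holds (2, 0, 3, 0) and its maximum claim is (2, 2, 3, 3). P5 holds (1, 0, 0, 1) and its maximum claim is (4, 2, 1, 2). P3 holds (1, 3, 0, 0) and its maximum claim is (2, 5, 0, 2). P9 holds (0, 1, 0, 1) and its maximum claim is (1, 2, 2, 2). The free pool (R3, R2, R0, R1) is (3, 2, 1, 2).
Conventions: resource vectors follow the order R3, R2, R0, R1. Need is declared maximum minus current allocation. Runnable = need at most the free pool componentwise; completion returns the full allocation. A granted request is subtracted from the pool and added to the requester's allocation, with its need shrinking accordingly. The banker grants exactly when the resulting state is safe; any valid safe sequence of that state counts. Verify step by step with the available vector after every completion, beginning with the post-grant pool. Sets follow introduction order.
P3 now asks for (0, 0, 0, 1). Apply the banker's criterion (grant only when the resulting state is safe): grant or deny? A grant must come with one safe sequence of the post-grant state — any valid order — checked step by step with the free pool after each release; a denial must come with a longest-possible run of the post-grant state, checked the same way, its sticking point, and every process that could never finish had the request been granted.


GRANT — the state after the grant stays safe, e.g. via P5, P3, P2, P9.
Key observation: post-grant, (3, 2, 1, 1) remains, and an order beginning with P5 completes everyone.
Step-by-step check of the post-grant state:
  pool = (3, 2, 1, 1)
  P5: need (3, 2, 1, 1) fits (3, 2, 1, 1); releases (1, 0, 0, 1), pool now (4, 2, 1, 2)
  P3: need (1, 2, 0, 1) fits (4, 2, 1, 2); releases (1, 3, 0, 1), pool now (5, 5, 1, 3)
  P2: need (0, 2, 0, 3) fits (5, 5, 1, 3); releases (2, 0, 3, 0), pool now (7, 5, 4, 3)
  P9: need (1, 1, 2, 1) fits (7, 5, 4, 3); releases (0, 1, 0, 1), pool now (7, 6, 4, 4)


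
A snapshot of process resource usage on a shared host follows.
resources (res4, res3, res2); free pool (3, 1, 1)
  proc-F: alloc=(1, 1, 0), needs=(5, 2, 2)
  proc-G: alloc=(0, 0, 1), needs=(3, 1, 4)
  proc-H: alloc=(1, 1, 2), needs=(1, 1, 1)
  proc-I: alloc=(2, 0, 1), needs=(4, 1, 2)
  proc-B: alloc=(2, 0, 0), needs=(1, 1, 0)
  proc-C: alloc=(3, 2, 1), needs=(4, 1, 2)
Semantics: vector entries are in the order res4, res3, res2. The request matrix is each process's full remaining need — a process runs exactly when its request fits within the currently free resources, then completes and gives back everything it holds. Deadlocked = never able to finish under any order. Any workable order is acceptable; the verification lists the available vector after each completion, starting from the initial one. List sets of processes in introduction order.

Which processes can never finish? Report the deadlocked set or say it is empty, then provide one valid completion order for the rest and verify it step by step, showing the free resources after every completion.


No process is deadlocked.
Key observation: starting with proc-H, each completion frees enough for the next — no one is permanently blocked.
A valid finishing order for the others: proc-H, proc-I, proc-F, proc-G, proc-C, proc-B. Step-by-step check:
  pool = (3, 1, 1)
  proc-H: need (1, 1, 1) fits (3, 1, 1); releases (1, 1, 2), pool now (4, 2, 3)
  proc-I: need (4, 1, 2) fits (4, 2, 3); releases (2, 0, 1), pool now (6, 2, 4)
  proc-F: need (5, 2, 2) fits (6, 2, 4); releases (1, 1, 0), pool now (7, 3, 4)
  proc-G: need (3, 1, 4) fits (7, 3, 4); releases (0, 0, 1), pool now (7, 3, 5)
  proc-C: need (4, 1, 2) fits (7, 3, 5); releases (3, 2, 1), pool now (10, 5, 6)
  proc-B: need (1, 1, 0) fits (10, 5, 6); releases (2, 0, 0), pool now (12, 5, 6)


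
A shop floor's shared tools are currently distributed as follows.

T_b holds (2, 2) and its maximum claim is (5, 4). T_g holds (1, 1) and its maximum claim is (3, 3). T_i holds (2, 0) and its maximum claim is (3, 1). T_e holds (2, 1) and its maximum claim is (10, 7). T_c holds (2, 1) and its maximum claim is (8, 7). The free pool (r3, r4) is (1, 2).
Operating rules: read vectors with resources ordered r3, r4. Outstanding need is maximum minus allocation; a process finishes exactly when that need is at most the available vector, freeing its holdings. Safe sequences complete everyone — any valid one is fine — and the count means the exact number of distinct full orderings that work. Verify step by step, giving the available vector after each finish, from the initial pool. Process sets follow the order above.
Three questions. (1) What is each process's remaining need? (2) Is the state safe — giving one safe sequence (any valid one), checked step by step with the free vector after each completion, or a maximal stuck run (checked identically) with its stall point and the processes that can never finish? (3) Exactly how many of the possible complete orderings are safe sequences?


(1) Need matrix, components ordered r3, r4:
  T_b: (3, 2)
  T_g: (2, 2)
  T_i: (1, 1)
  T_e: (8, 6)
  T_c: (6, 6)
(2) The state is UNSAFE.
Key observation: the wall is r4: completing T_i, T_b, T_g brings the pool only to (6, 5), and all the rest need more.
The run T_i, T_b, T_g cannot be extended any further. Check, step by step:
  pool = (1, 2)
  T_i needs (1, 1) <= (1, 2) -> finishes; pool += (2, 0) = (3, 2)
  T_b needs (3, 2) <= (3, 2) -> finishes; pool += (2, 2) = (5, 4)
  T_g needs (2, 2) <= (5, 4) -> finishes; pool += (1, 1) = (6, 5)
  blocked: T_e wants (8, 6), pool (6, 5) — not enough r3 and r4
  blocked: T_c wants (6, 6), pool (6, 5) — not enough r4
Processes that can never finish: T_e and T_c.
(3) The exact count: 0 of the possible complete orderings are safe sequences.


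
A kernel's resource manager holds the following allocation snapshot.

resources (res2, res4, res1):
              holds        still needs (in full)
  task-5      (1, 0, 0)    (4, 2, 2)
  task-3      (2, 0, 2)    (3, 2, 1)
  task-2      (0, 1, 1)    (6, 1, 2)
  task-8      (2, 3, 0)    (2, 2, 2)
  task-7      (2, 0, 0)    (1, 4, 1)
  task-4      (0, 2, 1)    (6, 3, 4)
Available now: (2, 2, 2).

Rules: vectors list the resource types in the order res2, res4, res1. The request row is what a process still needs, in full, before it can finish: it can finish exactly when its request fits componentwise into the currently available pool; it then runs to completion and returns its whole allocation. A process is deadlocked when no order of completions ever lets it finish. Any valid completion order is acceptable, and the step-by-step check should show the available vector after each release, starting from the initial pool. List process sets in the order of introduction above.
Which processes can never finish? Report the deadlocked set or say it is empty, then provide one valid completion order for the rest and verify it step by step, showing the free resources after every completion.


Nothing here is deadlocked.
Key observation: task-8 leads a chain of completions in which each release enables another process.
A valid finishing order for the others: task-8, task-3, task-2, task-4, task-5, task-7. Check, step by step:
  pool = (2, 2, 2)
  task-8: need (2, 2, 2) fits (2, 2, 2); releases (2, 3, 0), pool now (4, 5, 2)
  task-3: need (3, 2, 1) fits (4, 5, 2); releases (2, 0, 2), pool now (6, 5, 4)
  task-2: need (6, 1, 2) fits (6, 5, 4); releases (0, 1, 1), pool now (6, 6, 5)
  task-4: need (6, 3, 4) fits (6, 6, 5); releases (0, 2, 1), pool now (6, 8, 6)
  task-5: need (4, 2, 2) fits (6, 8, 6); releases (1, 0, 0), pool now (7, 8, 6)
  task-7: need (1, 4, 1) fits (7, 8, 6); releases (2, 0, 0), pool now (9, 8, 6)


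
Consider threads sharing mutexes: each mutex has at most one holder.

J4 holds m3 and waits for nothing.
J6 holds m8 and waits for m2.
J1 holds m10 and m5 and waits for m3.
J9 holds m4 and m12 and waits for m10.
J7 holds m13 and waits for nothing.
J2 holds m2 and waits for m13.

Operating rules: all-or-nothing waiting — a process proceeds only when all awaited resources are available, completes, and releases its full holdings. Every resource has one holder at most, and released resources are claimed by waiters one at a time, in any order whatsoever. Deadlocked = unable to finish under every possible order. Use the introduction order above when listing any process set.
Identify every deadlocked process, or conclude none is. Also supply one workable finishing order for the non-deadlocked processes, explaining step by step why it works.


The deadlocked set is empty.
Key observation: although several processes wait, no cycle exists — each chain bottoms out at a free runner.
One completion order for the rest: J4, J7, J1, J2, J9, J6.
Verifying each step:
  J4: no waits; runs immediately, freeing m3
  J7: no waits; runs immediately, freeing m13
  J1 waits on m3 — all released -> runs and releases m10 and m5
  J2 waits on m13 — all released -> runs and releases m2
  J9 waits on m10 — all released -> runs and releases m4 and m12
  J6 waits on m2 — all released -> runs and releases m8


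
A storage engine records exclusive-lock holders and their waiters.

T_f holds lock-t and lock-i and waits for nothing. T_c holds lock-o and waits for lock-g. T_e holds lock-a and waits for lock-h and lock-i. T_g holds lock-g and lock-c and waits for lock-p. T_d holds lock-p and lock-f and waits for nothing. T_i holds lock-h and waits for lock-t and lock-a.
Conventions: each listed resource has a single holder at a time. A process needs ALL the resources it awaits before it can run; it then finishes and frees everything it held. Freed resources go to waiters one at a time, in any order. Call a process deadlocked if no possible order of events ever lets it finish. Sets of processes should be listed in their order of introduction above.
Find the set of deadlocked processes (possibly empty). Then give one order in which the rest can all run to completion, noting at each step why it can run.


Deadlocked set: T_e and T_i.
Key observation: the knot is the closed ring of waits T_e -> T_i -> T_e; no other process is dragged down with it.
The rest can finish in the order T_d, T_g, T_f, T_c.
Check, step by step:
  run T_d (it waits on nothing); releases lock-p and lock-f
  T_g waits on lock-p — all released -> runs and releases lock-g and lock-c
  run T_f (it waits on nothing); releases lock-t and lock-i
  T_c waits on lock-g — all released -> runs and releases lock-o


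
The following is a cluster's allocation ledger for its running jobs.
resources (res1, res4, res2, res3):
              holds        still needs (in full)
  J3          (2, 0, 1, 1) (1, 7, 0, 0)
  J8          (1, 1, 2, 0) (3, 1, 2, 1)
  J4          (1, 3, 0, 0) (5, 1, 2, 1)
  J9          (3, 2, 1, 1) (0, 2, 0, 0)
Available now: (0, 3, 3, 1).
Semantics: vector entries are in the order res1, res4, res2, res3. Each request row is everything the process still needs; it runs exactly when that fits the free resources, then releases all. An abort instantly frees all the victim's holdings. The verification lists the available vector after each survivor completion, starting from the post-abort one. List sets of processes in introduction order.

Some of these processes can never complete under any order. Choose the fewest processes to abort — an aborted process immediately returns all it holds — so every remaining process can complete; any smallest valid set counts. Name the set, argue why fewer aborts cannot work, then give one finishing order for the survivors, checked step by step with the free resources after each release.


Abort J4.
Key observation: before aborting J4, J3 was permanently blocked — no order could ever run it; afterwards it completes at step 3.
No smaller set exists: with zero aborts the deadlock remains.
One survivor order: J9, J8, J3. Verifying each step (post-abort pool first):
  pool = (1, 6, 3, 1)
  J9: need (0, 2, 0, 0) fits (1, 6, 3, 1); releases (3, 2, 1, 1), pool now (4, 8, 4, 2)
  J8: need (3, 1, 2, 1) fits (4, 8, 4, 2); releases (1, 1, 2, 0), pool now (5, 9, 6, 2)
  J3: need (1, 7, 0, 0) fits (5, 9, 6, 2); releases (2, 0, 1, 1), pool now (7, 9, 7, 3)


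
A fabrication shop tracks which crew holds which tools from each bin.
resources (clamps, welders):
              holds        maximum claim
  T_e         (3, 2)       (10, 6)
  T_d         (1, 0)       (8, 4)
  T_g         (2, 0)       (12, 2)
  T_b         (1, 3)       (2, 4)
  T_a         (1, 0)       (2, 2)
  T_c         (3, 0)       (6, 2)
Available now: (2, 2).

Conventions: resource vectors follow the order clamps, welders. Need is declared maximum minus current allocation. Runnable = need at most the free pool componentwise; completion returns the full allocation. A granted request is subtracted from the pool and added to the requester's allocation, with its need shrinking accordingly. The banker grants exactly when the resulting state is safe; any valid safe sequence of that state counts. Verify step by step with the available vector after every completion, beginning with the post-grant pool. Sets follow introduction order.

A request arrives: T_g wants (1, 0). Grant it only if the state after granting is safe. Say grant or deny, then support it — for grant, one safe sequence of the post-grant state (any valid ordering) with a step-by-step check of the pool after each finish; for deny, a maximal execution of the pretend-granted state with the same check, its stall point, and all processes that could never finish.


DENY: after the grant no complete ordering would exist.
Key observation: the pool after T_a, T_b, T_c is (6, 5); every surviving request exceeds it in clamps, so progress ends there.
Pretend the grant happened; the run T_a, T_b, T_c goes as far as possible. Verifying each step:
  pool = (1, 2)
  T_a: need (1, 2) fits (1, 2); releases (1, 0), pool now (2, 2)
  T_b: need (1, 1) fits (2, 2); releases (1, 3), pool now (3, 5)
  T_c: need (3, 2) fits (3, 5); releases (3, 0), pool now (6, 5)
  T_e cannot run: need (7, 4) vs free (6, 5) (insufficient clamps)
  T_d cannot run: need (7, 4) vs free (6, 5) (insufficient clamps)
  T_g cannot run: need (9, 2) vs free (6, 5) (insufficient clamps)
Post-grant, the permanently blocked set is T_e, T_d and T_g.


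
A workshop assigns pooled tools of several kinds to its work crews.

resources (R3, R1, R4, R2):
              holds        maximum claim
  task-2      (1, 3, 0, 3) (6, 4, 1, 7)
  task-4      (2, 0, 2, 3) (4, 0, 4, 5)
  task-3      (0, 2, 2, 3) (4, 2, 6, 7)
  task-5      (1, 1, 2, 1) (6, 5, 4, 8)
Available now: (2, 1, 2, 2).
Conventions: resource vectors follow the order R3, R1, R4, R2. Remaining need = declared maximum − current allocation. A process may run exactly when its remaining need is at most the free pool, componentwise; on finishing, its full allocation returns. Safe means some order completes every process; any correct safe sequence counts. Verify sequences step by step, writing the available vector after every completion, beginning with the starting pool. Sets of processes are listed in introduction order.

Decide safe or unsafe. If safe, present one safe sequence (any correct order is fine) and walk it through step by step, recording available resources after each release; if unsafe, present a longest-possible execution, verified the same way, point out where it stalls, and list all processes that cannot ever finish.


UNSAFE — no complete ordering exists.
Key observation: task-4, task-3 can finish, but then (4, 3, 6, 8) is all there is, and the blocked group's R3 demands exceed it.
A maximal execution: task-4, task-3 — then nothing else fits. Step-by-step check:
  pool = (2, 1, 2, 2)
  run task-4 (needs (2, 0, 2, 2), free (2, 1, 2, 2)); after release of (2, 0, 2, 3) the pool is (4, 1, 4, 5)
  run task-3 (needs (4, 0, 4, 4), free (4, 1, 4, 5)); after release of (0, 2, 2, 3) the pool is (4, 3, 6, 8)
  blocked: task-2 wants (5, 1, 1, 4), pool (4, 3, 6, 8) — not enough R3
  blocked: task-5 wants (5, 4, 2, 7), pool (4, 3, 6, 8) — not enough R3 and R1
Permanently blocked: task-2 and task-5.


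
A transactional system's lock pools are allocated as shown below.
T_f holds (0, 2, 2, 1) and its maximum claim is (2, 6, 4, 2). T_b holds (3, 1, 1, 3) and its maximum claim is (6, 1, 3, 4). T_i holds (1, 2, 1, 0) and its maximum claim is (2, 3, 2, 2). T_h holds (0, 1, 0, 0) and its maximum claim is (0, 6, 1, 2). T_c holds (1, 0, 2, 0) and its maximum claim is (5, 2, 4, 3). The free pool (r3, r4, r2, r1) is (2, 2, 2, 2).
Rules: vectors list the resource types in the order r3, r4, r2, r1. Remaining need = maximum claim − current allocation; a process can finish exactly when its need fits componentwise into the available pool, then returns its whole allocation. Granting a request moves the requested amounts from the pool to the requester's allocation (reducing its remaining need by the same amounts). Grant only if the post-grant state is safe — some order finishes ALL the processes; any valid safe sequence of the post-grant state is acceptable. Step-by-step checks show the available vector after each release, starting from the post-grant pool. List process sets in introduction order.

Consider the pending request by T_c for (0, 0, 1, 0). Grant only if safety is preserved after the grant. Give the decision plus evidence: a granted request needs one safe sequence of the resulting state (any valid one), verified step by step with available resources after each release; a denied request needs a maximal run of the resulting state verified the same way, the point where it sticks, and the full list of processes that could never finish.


GRANT — the state after the grant stays safe, e.g. via T_i, T_b, T_c, T_h, T_f.
Key observation: the transfer keeps a workable pool ((2, 2, 1, 2)); T_i starts the safe sequence.
Check on the post-grant state, step by step:
  pool = (2, 2, 1, 2)
  run T_i (needs (1, 1, 1, 2), free (2, 2, 1, 2)); after release of (1, 2, 1, 0) the pool is (3, 4, 2, 2)
  run T_b (needs (3, 0, 2, 1), free (3, 4, 2, 2)); after release of (3, 1, 1, 3) the pool is (6, 5, 3, 5)
  run T_c (needs (4, 2, 1, 3), free (6, 5, 3, 5)); after release of (1, 0, 3, 0) the pool is (7, 5, 6, 5)
  run T_h (needs (0, 5, 1, 2), free (7, 5, 6, 5)); after release of (0, 1, 0, 0) the pool is (7, 6, 6, 5)
  run T_f (needs (2, 4, 2, 1), free (7, 6, 6, 5)); after release of (0, 2, 2, 1) the pool is (7, 8, 8, 6)


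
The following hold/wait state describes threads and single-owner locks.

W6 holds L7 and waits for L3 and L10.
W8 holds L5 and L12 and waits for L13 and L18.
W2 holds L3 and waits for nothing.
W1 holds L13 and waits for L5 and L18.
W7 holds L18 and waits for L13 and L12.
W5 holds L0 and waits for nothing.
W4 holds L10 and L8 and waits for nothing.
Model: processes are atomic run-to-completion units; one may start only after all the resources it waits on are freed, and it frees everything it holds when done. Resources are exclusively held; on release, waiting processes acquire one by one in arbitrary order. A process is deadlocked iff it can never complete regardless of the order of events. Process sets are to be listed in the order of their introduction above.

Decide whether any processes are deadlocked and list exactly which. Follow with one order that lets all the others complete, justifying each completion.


Deadlocked set: W8, W1 and W7.
Key observation: the waits loop around W8 -> W1 -> W8 with no way out; W7 is caught in further circular waits.
A valid finishing order for the others: W4, W2, W5, W6.
Walking it through:
  W4 waits on nothing -> runs at once and releases L10 and L8
  W2 waits on nothing -> runs at once and releases L3
  W5 waits on nothing -> runs at once and releases L0
  W6: everything it awaited (L3 and L10) is free; runs, freeing L7


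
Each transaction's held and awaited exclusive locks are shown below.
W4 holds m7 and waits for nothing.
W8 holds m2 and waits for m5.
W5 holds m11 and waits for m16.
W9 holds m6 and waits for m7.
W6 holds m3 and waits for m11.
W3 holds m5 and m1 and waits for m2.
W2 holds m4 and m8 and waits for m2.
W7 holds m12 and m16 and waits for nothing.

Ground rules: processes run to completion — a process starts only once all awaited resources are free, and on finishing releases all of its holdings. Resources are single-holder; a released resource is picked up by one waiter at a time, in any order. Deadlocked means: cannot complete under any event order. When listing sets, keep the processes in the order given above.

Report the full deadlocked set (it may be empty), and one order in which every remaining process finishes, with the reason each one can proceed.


The deadlocked set is W8, W3 and W2.
Key observation: the loop W8 -> W3 -> W8 blocks itself forever; W2 waits into the deadlock from upstream.
The rest can finish in the order W4, W7, W5, W6, W9.
Verifying each step:
  W4 waits on nothing -> runs at once and releases m7
  W7 waits on nothing -> runs at once and releases m12 and m16
  run W5 (all its waits — m16 — are resolved); releases m11
  run W6 (all its waits — m11 — are resolved); releases m3
  run W9 (all its waits — m7 — are resolved); releases m6
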